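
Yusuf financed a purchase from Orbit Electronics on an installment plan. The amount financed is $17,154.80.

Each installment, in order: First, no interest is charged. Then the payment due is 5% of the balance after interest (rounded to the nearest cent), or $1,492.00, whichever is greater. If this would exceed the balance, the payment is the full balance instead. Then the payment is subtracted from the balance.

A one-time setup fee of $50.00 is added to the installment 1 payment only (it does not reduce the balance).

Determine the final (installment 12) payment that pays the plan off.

$742.80

Installment 1: opening $17,154.80; payment $1,492.00 (+ $50.00 fee); balance $15,662.80
Installment 2: opening $15,662.80; payment $1,492.00; balance $14,170.80
Installment 3: opening $14,170.80; payment $1,492.00; balance $12,678.80
Installment 4: opening $12,678.80; payment $1,492.00; balance $11,186.80
Installment 5: opening $11,186.80; payment $1,492.00; balance $9,694.80
Installment 6: opening $9,694.80; payment $1,492.00; balance $8,202.80
Installment 7: opening $8,202.80; payment $1,492.00; balance $6,710.80
Installment 8: opening $6,710.80; payment $1,492.00; balance $5,218.80
Installment 9: opening $5,218.80; payment $1,492.00; balance $3,726.80
Installment 10: opening $3,726.80; payment $1,492.00; balance $2,234.80
Installment 11: opening $2,234.80; payment $1,492.00; balance $742.80
Installment 12: opening $742.80; payment $742.80; balance $0.00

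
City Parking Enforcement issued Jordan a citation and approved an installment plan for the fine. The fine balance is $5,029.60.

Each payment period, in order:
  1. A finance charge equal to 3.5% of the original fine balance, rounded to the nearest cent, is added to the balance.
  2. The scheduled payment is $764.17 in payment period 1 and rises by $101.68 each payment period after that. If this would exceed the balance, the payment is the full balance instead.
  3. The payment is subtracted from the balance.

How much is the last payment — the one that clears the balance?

Payment period 1: opening $5,029.60; interest $176.04 → $5,205.64; payment $764.17; balance $4,441.47
Payment period 2: opening $4,441.47; interest $176.04 → $4,617.51; payment $865.85; balance $3,751.66
Payment period 3: opening $3,751.66; interest $176.04 → $3,927.70; payment $967.53; balance $2,960.17
Payment period 4: opening $2,960.17; interest $176.04 → $3,136.21; payment $1,069.21; balance $2,067.00
Payment period 5: opening $2,067.00; interest $176.04 → $2,243.04; payment $1,170.89; balance $1,072.15
Payment period 6: opening $1,072.15; interest $176.04 → $1,248.19; payment $1,248.19; balance $0.00

$1,248.19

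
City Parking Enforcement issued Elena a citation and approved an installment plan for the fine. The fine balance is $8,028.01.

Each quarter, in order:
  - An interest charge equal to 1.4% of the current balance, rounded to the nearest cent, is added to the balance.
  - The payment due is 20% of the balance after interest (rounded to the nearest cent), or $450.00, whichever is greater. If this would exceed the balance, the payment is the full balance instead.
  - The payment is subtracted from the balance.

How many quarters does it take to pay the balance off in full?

12

# | Opening | Interest | Payment | End bal
1 | $8,028.01 | $112.39 | $1,628.08 | $6,512.32
2 | $6,512.32 | $91.17 | $1,320.70 | $5,282.79
3 | $5,282.79 | $73.96 | $1,071.35 | $4,285.40
4 | $4,285.40 | $60.00 | $869.08 | $3,476.32
5 | $3,476.32 | $48.67 | $705.00 | $2,819.99
6 | $2,819.99 | $39.48 | $571.89 | $2,287.58
7 | $2,287.58 | $32.03 | $463.92 | $1,855.69
8 | $1,855.69 | $25.98 | $450.00 | $1,431.67
9 | $1,431.67 | $20.04 | $450.00 | $1,001.71
10 | $1,001.71 | $14.02 | $450.00 | $565.73
11 | $565.73 | $7.92 | $450.00 | $123.65
12 | $123.65 | $1.73 | $125.38 | $0.00
Balance reaches $0.00 in quarter 12.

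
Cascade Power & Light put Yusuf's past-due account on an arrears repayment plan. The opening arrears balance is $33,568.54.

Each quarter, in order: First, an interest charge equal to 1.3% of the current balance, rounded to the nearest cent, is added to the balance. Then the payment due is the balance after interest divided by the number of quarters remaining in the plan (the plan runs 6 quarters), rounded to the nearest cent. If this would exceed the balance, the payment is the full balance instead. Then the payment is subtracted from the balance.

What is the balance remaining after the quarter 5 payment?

# | Opening | Interest | Payment | End bal
1 | $33,568.54 | $436.39 | $5,667.49 | $28,337.44
2 | $28,337.44 | $368.39 | $5,741.17 | $22,964.66
3 | $22,964.66 | $298.54 | $5,815.80 | $17,447.40
4 | $17,447.40 | $226.82 | $5,891.41 | $11,782.81
5 | $11,782.81 | $153.18 | $5,968.00 | $5,967.99

$5,967.99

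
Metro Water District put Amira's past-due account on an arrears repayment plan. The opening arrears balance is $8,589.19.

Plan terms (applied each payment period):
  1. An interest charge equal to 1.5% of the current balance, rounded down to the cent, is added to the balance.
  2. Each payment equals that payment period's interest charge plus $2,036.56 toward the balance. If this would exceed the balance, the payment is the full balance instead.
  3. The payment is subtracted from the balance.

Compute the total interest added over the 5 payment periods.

$338.68

Payment period 1: opening $8,589.19; interest $128.83 → $8,718.02; payment $2,165.39; balance $6,552.63
Payment period 2: opening $6,552.63; interest $98.28 → $6,650.91; payment $2,134.84; balance $4,516.07
Payment period 3: opening $4,516.07; interest $67.74 → $4,583.81; payment $2,104.30; balance $2,479.51
Payment period 4: opening $2,479.51; interest $37.19 → $2,516.70; payment $2,073.75; balance $442.95
Payment period 5: opening $442.95; interest $6.64 → $449.59; payment $449.59; balance $0.00
Total interest: $128.83 + $98.28 + $67.74 + $37.19 + $6.64 = $338.68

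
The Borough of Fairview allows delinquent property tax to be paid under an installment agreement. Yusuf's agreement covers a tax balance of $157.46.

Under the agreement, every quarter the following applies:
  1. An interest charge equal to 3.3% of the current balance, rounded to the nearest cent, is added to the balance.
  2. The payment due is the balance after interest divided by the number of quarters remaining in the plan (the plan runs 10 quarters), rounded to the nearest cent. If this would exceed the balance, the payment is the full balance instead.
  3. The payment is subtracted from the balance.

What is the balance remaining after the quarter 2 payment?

$134.42

Quarter 1: opening $157.46; interest $5.20 → $162.66; payment $16.27; balance $146.39
Quarter 2: opening $146.39; interest $4.83 → $151.22; payment $16.80; balance $134.42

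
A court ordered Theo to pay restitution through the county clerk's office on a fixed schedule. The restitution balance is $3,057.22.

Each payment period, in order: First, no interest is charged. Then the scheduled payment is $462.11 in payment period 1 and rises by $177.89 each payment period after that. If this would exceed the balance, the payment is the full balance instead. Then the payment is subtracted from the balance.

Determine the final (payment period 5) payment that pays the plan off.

Payment period 1: $3,057.22 − $462.11 → $2,595.11
Payment period 2: $2,595.11 − $640.00 → $1,955.11
Payment period 3: $1,955.11 − $817.89 → $1,137.22
Payment period 4: $1,137.22 − $995.78 → $141.44
Payment period 5: $141.44 − $141.44 → $0.00

$141.44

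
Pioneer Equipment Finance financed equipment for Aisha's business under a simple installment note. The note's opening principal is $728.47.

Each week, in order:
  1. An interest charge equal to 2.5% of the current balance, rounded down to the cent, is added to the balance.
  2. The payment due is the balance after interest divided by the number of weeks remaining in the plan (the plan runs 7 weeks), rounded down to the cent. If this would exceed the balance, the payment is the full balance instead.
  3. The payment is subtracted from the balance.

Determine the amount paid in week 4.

Week 1: opening $728.47; interest $18.21 → $746.68; payment $106.66; balance $640.02
Week 2: opening $640.02; interest $16.00 → $656.02; payment $109.33; balance $546.69
Week 3: opening $546.69; interest $13.66 → $560.35; payment $112.07; balance $448.28
Week 4: opening $448.28; interest $11.20 → $459.48; payment $114.87; balance $344.61

$114.87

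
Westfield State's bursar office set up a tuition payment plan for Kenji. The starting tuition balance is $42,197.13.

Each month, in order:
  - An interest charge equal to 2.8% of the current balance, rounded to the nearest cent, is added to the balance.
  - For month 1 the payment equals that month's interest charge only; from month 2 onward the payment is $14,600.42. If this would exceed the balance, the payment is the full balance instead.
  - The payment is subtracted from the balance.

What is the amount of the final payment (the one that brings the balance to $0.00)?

Month 1: $42,197.13 +$1,181.52 interest = $43,378.65; pay $1,181.52 → $42,197.13
Month 2: $42,197.13 +$1,181.52 interest = $43,378.65; pay $14,600.42 → $28,778.23
Month 3: $28,778.23 +$805.79 interest = $29,584.02; pay $14,600.42 → $14,983.60
Month 4: $14,983.60 +$419.54 interest = $15,403.14; pay $14,600.42 → $802.72
Month 5: $802.72 +$22.48 interest = $825.20; pay $825.20 → $0.00

$825.20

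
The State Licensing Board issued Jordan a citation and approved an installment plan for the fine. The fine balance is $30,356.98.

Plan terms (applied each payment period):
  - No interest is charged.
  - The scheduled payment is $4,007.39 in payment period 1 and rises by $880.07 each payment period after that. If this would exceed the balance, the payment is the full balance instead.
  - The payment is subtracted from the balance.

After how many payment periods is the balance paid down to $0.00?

6

Payment period 1: opening $30,356.98; payment $4,007.39; balance $26,349.59
Payment period 2: opening $26,349.59; payment $4,887.46; balance $21,462.13
Payment period 3: opening $21,462.13; payment $5,767.53; balance $15,694.60
Payment period 4: opening $15,694.60; payment $6,647.60; balance $9,047.00
Payment period 5: opening $9,047.00; payment $7,527.67; balance $1,519.33
Payment period 6: opening $1,519.33; payment $1,519.33; balance $0.00
Balance reaches $0.00 in payment period 6.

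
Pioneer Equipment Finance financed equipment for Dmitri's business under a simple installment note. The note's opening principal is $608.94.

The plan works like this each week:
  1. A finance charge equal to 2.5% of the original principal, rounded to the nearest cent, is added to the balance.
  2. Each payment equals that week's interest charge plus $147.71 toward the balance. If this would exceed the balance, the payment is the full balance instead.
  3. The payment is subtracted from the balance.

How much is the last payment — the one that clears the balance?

$33.32

# | Opening | Interest | Payment | End bal
1 | $608.94 | $15.22 | $162.93 | $461.23
2 | $461.23 | $15.22 | $162.93 | $313.52
3 | $313.52 | $15.22 | $162.93 | $165.81
4 | $165.81 | $15.22 | $162.93 | $18.10
5 | $18.10 | $15.22 | $33.32 | $0.00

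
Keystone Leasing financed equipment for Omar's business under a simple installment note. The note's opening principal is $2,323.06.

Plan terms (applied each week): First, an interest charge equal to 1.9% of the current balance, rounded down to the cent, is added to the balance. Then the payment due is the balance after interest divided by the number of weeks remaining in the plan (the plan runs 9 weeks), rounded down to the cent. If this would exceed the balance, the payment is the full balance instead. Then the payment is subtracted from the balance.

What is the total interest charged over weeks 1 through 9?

Week 1: $2,323.06 +$44.13 interest = $2,367.19; pay $263.02 → $2,104.17
Week 2: $2,104.17 +$39.97 interest = $2,144.14; pay $268.01 → $1,876.13
Week 3: $1,876.13 +$35.64 interest = $1,911.77; pay $273.11 → $1,638.66
Week 4: $1,638.66 +$31.13 interest = $1,669.79; pay $278.29 → $1,391.50
Week 5: $1,391.50 +$26.43 interest = $1,417.93; pay $283.58 → $1,134.35
Week 6: $1,134.35 +$21.55 interest = $1,155.90; pay $288.97 → $866.93
Week 7: $866.93 +$16.47 interest = $883.40; pay $294.46 → $588.94
Week 8: $588.94 +$11.18 interest = $600.12; pay $300.06 → $300.06
Week 9: $300.06 +$5.70 interest = $305.76; pay $305.76 → $0.00
Total interest: $44.13 + $39.97 + $35.64 + $31.13 + $26.43 + $21.55 + $16.47 + $11.18 + $5.70 = $232.20

$232.20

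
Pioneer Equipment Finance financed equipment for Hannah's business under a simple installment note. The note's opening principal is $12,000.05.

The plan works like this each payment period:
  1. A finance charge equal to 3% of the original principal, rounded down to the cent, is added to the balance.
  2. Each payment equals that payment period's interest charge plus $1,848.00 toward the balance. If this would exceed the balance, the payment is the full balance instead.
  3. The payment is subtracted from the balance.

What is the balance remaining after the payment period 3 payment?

Payment period 1: $12,000.05 +$360.00 interest = $12,360.05; pay $2,208.00 → $10,152.05
Payment period 2: $10,152.05 +$360.00 interest = $10,512.05; pay $2,208.00 → $8,304.05
Payment period 3: $8,304.05 +$360.00 interest = $8,664.05; pay $2,208.00 → $6,456.05

$6,456.05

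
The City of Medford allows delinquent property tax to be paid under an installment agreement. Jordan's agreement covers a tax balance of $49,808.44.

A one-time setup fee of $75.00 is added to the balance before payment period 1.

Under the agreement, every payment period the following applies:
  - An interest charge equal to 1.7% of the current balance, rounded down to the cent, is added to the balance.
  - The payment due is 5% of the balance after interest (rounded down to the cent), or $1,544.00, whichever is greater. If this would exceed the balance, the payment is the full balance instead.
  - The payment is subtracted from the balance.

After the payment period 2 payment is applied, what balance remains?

Payment period 1: opening $49,883.44; interest $848.01 → $50,731.45; payment $2,536.57; balance $48,194.88
Payment period 2: opening $48,194.88; interest $819.31 → $49,014.19; payment $2,450.70; balance $46,563.49

$46,563.49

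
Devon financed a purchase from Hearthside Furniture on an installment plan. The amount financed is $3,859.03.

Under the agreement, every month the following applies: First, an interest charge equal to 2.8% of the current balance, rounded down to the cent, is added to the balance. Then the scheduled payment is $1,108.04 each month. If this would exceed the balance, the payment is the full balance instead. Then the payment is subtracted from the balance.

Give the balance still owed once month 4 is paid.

$0.00

Month 1: opening $3,859.03; interest $108.05 → $3,967.08; payment $1,108.04; balance $2,859.04
Month 2: opening $2,859.04; interest $80.05 → $2,939.09; payment $1,108.04; balance $1,831.05
Month 3: opening $1,831.05; interest $51.26 → $1,882.31; payment $1,108.04; balance $774.27
Month 4: opening $774.27; interest $21.67 → $795.94; payment $795.94; balance $0.00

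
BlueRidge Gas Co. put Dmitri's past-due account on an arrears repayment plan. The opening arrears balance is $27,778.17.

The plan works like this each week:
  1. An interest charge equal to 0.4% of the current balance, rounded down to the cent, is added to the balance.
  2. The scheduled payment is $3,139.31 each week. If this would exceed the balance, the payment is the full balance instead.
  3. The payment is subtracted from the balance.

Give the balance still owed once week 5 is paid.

$12,515.53

Week 1: $27,778.17 +$111.11 interest = $27,889.28; pay $3,139.31 → $24,749.97
Week 2: $24,749.97 +$98.99 interest = $24,848.96; pay $3,139.31 → $21,709.65
Week 3: $21,709.65 +$86.83 interest = $21,796.48; pay $3,139.31 → $18,657.17
Week 4: $18,657.17 +$74.62 interest = $18,731.79; pay $3,139.31 → $15,592.48
Week 5: $15,592.48 +$62.36 interest = $15,654.84; pay $3,139.31 → $12,515.53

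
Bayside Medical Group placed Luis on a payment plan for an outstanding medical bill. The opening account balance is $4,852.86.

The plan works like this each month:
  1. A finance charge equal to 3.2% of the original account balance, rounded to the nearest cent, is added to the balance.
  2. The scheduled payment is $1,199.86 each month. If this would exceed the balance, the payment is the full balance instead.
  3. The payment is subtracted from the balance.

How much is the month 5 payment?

# | Opening | Interest | Payment | End bal
1 | $4,852.86 | $155.29 | $1,199.86 | $3,808.29
2 | $3,808.29 | $155.29 | $1,199.86 | $2,763.72
3 | $2,763.72 | $155.29 | $1,199.86 | $1,719.15
4 | $1,719.15 | $155.29 | $1,199.86 | $674.58
5 | $674.58 | $155.29 | $829.87 | $0.00

$829.87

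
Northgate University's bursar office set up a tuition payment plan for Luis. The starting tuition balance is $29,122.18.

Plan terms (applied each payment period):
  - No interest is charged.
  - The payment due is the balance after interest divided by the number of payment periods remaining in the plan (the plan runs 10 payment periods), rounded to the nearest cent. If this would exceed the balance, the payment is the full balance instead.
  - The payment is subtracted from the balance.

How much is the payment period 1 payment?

# | Opening | Payment | End bal
1 | $29,122.18 | $2,912.22 | $26,209.96

$2,912.22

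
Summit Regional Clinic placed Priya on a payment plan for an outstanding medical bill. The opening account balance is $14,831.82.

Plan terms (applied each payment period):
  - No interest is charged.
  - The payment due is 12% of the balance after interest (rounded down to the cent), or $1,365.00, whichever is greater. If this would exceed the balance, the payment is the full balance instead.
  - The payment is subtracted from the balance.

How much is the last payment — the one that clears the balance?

$552.48

Payment period 1: $14,831.82 − $1,779.81 → $13,052.01
Payment period 2: $13,052.01 − $1,566.24 → $11,485.77
Payment period 3: $11,485.77 − $1,378.29 → $10,107.48
Payment period 4: $10,107.48 − $1,365.00 → $8,742.48
Payment period 5: $8,742.48 − $1,365.00 → $7,377.48
Payment period 6: $7,377.48 − $1,365.00 → $6,012.48
Payment period 7: $6,012.48 − $1,365.00 → $4,647.48
Payment period 8: $4,647.48 − $1,365.00 → $3,282.48
Payment period 9: $3,282.48 − $1,365.00 → $1,917.48
Payment period 10: $1,917.48 − $1,365.00 → $552.48
Payment period 11: $552.48 − $552.48 → $0.00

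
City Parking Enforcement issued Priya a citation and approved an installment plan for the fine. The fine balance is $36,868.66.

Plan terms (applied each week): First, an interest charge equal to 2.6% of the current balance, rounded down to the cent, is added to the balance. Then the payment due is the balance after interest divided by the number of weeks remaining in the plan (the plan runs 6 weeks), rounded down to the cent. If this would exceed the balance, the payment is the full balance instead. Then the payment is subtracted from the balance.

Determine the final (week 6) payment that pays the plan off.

$7,167.87

Week 1: opening $36,868.66; interest $958.58 → $37,827.24; payment $6,304.54; balance $31,522.70
Week 2: opening $31,522.70; interest $819.59 → $32,342.29; payment $6,468.45; balance $25,873.84
Week 3: opening $25,873.84; interest $672.71 → $26,546.55; payment $6,636.63; balance $19,909.92
Week 4: opening $19,909.92; interest $517.65 → $20,427.57; payment $6,809.19; balance $13,618.38
Week 5: opening $13,618.38; interest $354.07 → $13,972.45; payment $6,986.22; balance $6,986.23
Week 6: opening $6,986.23; interest $181.64 → $7,167.87; payment $7,167.87; balance $0.00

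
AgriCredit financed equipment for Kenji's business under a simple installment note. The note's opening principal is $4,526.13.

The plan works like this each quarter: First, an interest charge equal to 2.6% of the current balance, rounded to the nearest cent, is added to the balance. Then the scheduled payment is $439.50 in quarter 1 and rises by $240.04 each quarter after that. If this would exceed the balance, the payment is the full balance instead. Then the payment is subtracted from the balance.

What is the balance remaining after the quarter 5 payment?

Quarter 1: $4,526.13 +$117.68 interest = $4,643.81; pay $439.50 → $4,204.31
Quarter 2: $4,204.31 +$109.31 interest = $4,313.62; pay $679.54 → $3,634.08
Quarter 3: $3,634.08 +$94.49 interest = $3,728.57; pay $919.58 → $2,808.99
Quarter 4: $2,808.99 +$73.03 interest = $2,882.02; pay $1,159.62 → $1,722.40
Quarter 5: $1,722.40 +$44.78 interest = $1,767.18; pay $1,399.66 → $367.52

$367.52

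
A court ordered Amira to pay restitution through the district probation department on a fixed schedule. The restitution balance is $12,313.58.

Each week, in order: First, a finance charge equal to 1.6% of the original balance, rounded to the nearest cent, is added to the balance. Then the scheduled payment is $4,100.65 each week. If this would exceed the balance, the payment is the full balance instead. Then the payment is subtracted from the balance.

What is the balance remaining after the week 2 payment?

Week 1: opening $12,313.58; interest $197.02 → $12,510.60; payment $4,100.65; balance $8,409.95
Week 2: opening $8,409.95; interest $197.02 → $8,606.97; payment $4,100.65; balance $4,506.32

$4,506.32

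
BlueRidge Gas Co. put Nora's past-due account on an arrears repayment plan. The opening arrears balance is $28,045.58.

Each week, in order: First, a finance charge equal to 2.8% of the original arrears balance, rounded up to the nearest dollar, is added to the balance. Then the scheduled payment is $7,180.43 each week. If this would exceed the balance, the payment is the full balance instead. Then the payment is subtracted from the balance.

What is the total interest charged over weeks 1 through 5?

$3,930.00

Week 1: opening $28,045.58; interest $786.00 → $28,831.58; payment $7,180.43; balance $21,651.15
Week 2: opening $21,651.15; interest $786.00 → $22,437.15; payment $7,180.43; balance $15,256.72
Week 3: opening $15,256.72; interest $786.00 → $16,042.72; payment $7,180.43; balance $8,862.29
Week 4: opening $8,862.29; interest $786.00 → $9,648.29; payment $7,180.43; balance $2,467.86
Week 5: opening $2,467.86; interest $786.00 → $3,253.86; payment $3,253.86; balance $0.00
Total interest: $786.00 + $786.00 + $786.00 + $786.00 + $786.00 = $3,930.00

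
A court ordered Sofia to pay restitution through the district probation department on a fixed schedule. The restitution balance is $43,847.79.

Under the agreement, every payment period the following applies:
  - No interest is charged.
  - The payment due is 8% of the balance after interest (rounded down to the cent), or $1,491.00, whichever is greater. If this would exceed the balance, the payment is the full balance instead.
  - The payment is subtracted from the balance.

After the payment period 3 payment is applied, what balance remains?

$34,143.76

Payment period 1: opening $43,847.79; payment $3,507.82; balance $40,339.97
Payment period 2: opening $40,339.97; payment $3,227.19; balance $37,112.78
Payment period 3: opening $37,112.78; payment $2,969.02; balance $34,143.76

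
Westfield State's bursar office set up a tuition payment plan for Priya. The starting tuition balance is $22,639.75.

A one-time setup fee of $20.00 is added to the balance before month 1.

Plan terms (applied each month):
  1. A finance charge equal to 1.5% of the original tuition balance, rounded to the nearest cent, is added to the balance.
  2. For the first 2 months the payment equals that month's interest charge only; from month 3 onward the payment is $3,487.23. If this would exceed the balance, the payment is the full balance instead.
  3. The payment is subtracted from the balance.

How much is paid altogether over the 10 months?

Month 1: $22,659.75 +$339.60 interest = $22,999.35; pay $339.60 → $22,659.75
Month 2: $22,659.75 +$339.60 interest = $22,999.35; pay $339.60 → $22,659.75
Month 3: $22,659.75 +$339.60 interest = $22,999.35; pay $3,487.23 → $19,512.12
Month 4: $19,512.12 +$339.60 interest = $19,851.72; pay $3,487.23 → $16,364.49
Month 5: $16,364.49 +$339.60 interest = $16,704.09; pay $3,487.23 → $13,216.86
Month 6: $13,216.86 +$339.60 interest = $13,556.46; pay $3,487.23 → $10,069.23
Month 7: $10,069.23 +$339.60 interest = $10,408.83; pay $3,487.23 → $6,921.60
Month 8: $6,921.60 +$339.60 interest = $7,261.20; pay $3,487.23 → $3,773.97
Month 9: $3,773.97 +$339.60 interest = $4,113.57; pay $3,487.23 → $626.34
Month 10: $626.34 +$339.60 interest = $965.94; pay $965.94 → $0.00
Total paid: $26,055.75

$26,055.75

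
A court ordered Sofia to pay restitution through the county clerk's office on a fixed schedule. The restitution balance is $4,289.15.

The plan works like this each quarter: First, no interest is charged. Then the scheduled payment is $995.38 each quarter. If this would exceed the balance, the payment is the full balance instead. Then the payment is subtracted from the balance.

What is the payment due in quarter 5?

$307.63

Quarter 1: opening $4,289.15; payment $995.38; balance $3,293.77
Quarter 2: opening $3,293.77; payment $995.38; balance $2,298.39
Quarter 3: opening $2,298.39; payment $995.38; balance $1,303.01
Quarter 4: opening $1,303.01; payment $995.38; balance $307.63
Quarter 5: opening $307.63; payment $307.63; balance $0.00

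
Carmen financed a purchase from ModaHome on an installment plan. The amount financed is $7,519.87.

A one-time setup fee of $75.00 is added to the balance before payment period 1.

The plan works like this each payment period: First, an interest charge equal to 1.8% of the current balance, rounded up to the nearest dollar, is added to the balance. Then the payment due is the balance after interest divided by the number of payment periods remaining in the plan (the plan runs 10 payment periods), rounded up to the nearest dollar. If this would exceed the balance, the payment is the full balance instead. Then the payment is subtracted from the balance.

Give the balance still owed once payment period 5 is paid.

# | Opening | Interest | Payment | End bal
1 | $7,594.87 | $137.00 | $774.00 | $6,957.87
2 | $6,957.87 | $126.00 | $788.00 | $6,295.87
3 | $6,295.87 | $114.00 | $802.00 | $5,607.87
4 | $5,607.87 | $101.00 | $816.00 | $4,892.87
5 | $4,892.87 | $89.00 | $831.00 | $4,150.87

$4,150.87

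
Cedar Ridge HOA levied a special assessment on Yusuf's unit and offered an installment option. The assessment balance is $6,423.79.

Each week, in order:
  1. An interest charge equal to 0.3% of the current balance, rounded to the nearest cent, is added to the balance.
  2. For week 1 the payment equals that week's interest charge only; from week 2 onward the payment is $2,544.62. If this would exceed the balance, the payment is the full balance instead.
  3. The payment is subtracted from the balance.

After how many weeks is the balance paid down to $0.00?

# | Opening | Interest | Payment | End bal
1 | $6,423.79 | $19.27 | $19.27 | $6,423.79
2 | $6,423.79 | $19.27 | $2,544.62 | $3,898.44
3 | $3,898.44 | $11.70 | $2,544.62 | $1,365.52
4 | $1,365.52 | $4.10 | $1,369.62 | $0.00
Balance reaches $0.00 in week 4.

4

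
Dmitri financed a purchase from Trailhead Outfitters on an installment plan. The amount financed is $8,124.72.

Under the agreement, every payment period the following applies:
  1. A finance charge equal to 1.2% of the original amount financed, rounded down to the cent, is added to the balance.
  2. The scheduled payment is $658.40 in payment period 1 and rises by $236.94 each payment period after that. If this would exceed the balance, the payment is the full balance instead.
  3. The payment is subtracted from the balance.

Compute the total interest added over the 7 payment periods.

# | Opening | Interest | Payment | End bal
1 | $8,124.72 | $97.49 | $658.40 | $7,563.81
2 | $7,563.81 | $97.49 | $895.34 | $6,765.96
3 | $6,765.96 | $97.49 | $1,132.28 | $5,731.17
4 | $5,731.17 | $97.49 | $1,369.22 | $4,459.44
5 | $4,459.44 | $97.49 | $1,606.16 | $2,950.77
6 | $2,950.77 | $97.49 | $1,843.10 | $1,205.16
7 | $1,205.16 | $97.49 | $1,302.65 | $0.00
Total interest: $97.49 + $97.49 + $97.49 + $97.49 + $97.49 + $97.49 + $97.49 = $682.43

$682.43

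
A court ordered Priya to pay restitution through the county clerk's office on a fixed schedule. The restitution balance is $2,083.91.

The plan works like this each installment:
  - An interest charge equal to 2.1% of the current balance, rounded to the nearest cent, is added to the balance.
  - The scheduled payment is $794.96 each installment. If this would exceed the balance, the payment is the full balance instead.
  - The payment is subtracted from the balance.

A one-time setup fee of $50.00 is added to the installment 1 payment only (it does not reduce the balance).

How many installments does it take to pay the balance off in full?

3

Installment 1: $2,083.91 +$43.76 interest = $2,127.67; pay $794.96 (+ $50.00 fee) → $1,332.71
Installment 2: $1,332.71 +$27.99 interest = $1,360.70; pay $794.96 → $565.74
Installment 3: $565.74 +$11.88 interest = $577.62; pay $577.62 → $0.00
Balance reaches $0.00 in installment 3.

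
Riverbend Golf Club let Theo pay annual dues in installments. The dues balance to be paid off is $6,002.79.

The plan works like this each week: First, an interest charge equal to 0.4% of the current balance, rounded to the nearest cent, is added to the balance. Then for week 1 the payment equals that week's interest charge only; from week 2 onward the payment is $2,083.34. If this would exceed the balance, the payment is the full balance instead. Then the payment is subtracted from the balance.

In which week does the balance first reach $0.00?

Week 1: opening $6,002.79; interest $24.01 → $6,026.80; payment $24.01; balance $6,002.79
Week 2: opening $6,002.79; interest $24.01 → $6,026.80; payment $2,083.34; balance $3,943.46
Week 3: opening $3,943.46; interest $15.77 → $3,959.23; payment $2,083.34; balance $1,875.89
Week 4: opening $1,875.89; interest $7.50 → $1,883.39; payment $1,883.39; balance $0.00
Balance reaches $0.00 in week 4.

4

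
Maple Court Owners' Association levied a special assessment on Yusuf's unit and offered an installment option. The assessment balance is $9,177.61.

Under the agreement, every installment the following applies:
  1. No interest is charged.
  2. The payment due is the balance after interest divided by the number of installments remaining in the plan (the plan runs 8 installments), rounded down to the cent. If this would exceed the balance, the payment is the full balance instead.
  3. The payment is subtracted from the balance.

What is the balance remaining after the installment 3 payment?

Installment 1: opening $9,177.61; payment $1,147.20; balance $8,030.41
Installment 2: opening $8,030.41; payment $1,147.20; balance $6,883.21
Installment 3: opening $6,883.21; payment $1,147.20; balance $5,736.01

$5,736.01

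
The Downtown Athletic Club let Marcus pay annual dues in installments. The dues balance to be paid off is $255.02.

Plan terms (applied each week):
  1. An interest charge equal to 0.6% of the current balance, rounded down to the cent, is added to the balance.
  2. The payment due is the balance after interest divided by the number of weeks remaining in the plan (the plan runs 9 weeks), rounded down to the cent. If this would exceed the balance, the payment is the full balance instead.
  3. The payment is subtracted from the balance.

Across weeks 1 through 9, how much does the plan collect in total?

# | Opening | Interest | Payment | End bal
1 | $255.02 | $1.53 | $28.50 | $228.05
2 | $228.05 | $1.36 | $28.67 | $200.74
3 | $200.74 | $1.20 | $28.84 | $173.10
4 | $173.10 | $1.03 | $29.02 | $145.11
5 | $145.11 | $0.87 | $29.19 | $116.79
6 | $116.79 | $0.70 | $29.37 | $88.12
7 | $88.12 | $0.52 | $29.54 | $59.10
8 | $59.10 | $0.35 | $29.72 | $29.73
9 | $29.73 | $0.17 | $29.90 | $0.00
Total paid: $262.75

$262.75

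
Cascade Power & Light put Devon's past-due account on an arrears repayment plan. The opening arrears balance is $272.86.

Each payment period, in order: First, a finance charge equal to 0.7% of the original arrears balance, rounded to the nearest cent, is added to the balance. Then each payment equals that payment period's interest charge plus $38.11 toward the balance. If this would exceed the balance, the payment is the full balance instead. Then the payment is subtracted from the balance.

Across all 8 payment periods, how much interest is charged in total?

Payment period 1: $272.86 +$1.91 interest = $274.77; pay $40.02 → $234.75
Payment period 2: $234.75 +$1.91 interest = $236.66; pay $40.02 → $196.64
Payment period 3: $196.64 +$1.91 interest = $198.55; pay $40.02 → $158.53
Payment period 4: $158.53 +$1.91 interest = $160.44; pay $40.02 → $120.42
Payment period 5: $120.42 +$1.91 interest = $122.33; pay $40.02 → $82.31
Payment period 6: $82.31 +$1.91 interest = $84.22; pay $40.02 → $44.20
Payment period 7: $44.20 +$1.91 interest = $46.11; pay $40.02 → $6.09
Payment period 8: $6.09 +$1.91 interest = $8.00; pay $8.00 → $0.00
Total interest: $1.91 + $1.91 + $1.91 + $1.91 + $1.91 + $1.91 + $1.91 + $1.91 = $15.28

$15.28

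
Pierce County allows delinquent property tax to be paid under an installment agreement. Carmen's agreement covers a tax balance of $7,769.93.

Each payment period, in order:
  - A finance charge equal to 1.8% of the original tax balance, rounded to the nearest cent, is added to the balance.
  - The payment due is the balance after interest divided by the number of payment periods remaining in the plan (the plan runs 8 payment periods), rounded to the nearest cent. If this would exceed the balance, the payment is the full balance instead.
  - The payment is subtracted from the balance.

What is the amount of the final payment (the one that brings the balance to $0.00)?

Payment period 1: opening $7,769.93; interest $139.86 → $7,909.79; payment $988.72; balance $6,921.07
Payment period 2: opening $6,921.07; interest $139.86 → $7,060.93; payment $1,008.70; balance $6,052.23
Payment period 3: opening $6,052.23; interest $139.86 → $6,192.09; payment $1,032.02; balance $5,160.07
Payment period 4: opening $5,160.07; interest $139.86 → $5,299.93; payment $1,059.99; balance $4,239.94
Payment period 5: opening $4,239.94; interest $139.86 → $4,379.80; payment $1,094.95; balance $3,284.85
Payment period 6: opening $3,284.85; interest $139.86 → $3,424.71; payment $1,141.57; balance $2,283.14
Payment period 7: opening $2,283.14; interest $139.86 → $2,423.00; payment $1,211.50; balance $1,211.50
Payment period 8: opening $1,211.50; interest $139.86 → $1,351.36; payment $1,351.36; balance $0.00

$1,351.36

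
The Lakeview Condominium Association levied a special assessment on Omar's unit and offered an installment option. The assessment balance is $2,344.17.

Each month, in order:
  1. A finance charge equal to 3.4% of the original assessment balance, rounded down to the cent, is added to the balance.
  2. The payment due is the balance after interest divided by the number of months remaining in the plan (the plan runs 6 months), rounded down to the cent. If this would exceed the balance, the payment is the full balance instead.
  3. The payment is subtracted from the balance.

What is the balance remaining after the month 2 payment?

$1,679.68

Month 1: opening $2,344.17; interest $79.70 → $2,423.87; payment $403.97; balance $2,019.90
Month 2: opening $2,019.90; interest $79.70 → $2,099.60; payment $419.92; balance $1,679.68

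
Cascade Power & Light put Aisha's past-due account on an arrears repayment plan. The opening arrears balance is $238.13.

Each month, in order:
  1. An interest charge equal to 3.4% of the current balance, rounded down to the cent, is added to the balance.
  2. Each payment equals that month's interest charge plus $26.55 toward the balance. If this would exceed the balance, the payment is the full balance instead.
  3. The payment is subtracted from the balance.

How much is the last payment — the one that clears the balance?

$26.60

Month 1: $238.13 +$8.09 interest = $246.22; pay $34.64 → $211.58
Month 2: $211.58 +$7.19 interest = $218.77; pay $33.74 → $185.03
Month 3: $185.03 +$6.29 interest = $191.32; pay $32.84 → $158.48
Month 4: $158.48 +$5.38 interest = $163.86; pay $31.93 → $131.93
Month 5: $131.93 +$4.48 interest = $136.41; pay $31.03 → $105.38
Month 6: $105.38 +$3.58 interest = $108.96; pay $30.13 → $78.83
Month 7: $78.83 +$2.68 interest = $81.51; pay $29.23 → $52.28
Month 8: $52.28 +$1.77 interest = $54.05; pay $28.32 → $25.73
Month 9: $25.73 +$0.87 interest = $26.60; pay $26.60 → $0.00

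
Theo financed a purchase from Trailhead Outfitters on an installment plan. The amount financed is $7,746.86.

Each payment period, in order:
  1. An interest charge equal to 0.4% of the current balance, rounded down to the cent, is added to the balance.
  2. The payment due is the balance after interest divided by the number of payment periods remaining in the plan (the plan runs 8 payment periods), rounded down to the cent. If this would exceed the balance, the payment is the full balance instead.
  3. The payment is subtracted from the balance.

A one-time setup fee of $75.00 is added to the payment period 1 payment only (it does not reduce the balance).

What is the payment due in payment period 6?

# | Opening | Interest | Payment | Fee | End bal
1 | $7,746.86 | $30.98 | $972.23 | $75.00 | $6,805.61
2 | $6,805.61 | $27.22 | $976.11 | — | $5,856.72
3 | $5,856.72 | $23.42 | $980.02 | — | $4,900.12
4 | $4,900.12 | $19.60 | $983.94 | — | $3,935.78
5 | $3,935.78 | $15.74 | $987.88 | — | $2,963.64
6 | $2,963.64 | $11.85 | $991.83 | — | $1,983.66

$991.83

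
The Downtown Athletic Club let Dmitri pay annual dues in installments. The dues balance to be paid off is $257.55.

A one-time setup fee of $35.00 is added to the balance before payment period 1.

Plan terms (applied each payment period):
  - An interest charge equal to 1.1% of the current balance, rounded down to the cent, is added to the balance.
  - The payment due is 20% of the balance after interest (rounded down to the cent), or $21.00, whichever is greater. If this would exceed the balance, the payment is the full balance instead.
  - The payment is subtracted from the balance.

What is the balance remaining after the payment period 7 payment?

$61.25

Payment period 1: $292.55 +$3.21 interest = $295.76; pay $59.15 → $236.61
Payment period 2: $236.61 +$2.60 interest = $239.21; pay $47.84 → $191.37
Payment period 3: $191.37 +$2.10 interest = $193.47; pay $38.69 → $154.78
Payment period 4: $154.78 +$1.70 interest = $156.48; pay $31.29 → $125.19
Payment period 5: $125.19 +$1.37 interest = $126.56; pay $25.31 → $101.25
Payment period 6: $101.25 +$1.11 interest = $102.36; pay $21.00 → $81.36
Payment period 7: $81.36 +$0.89 interest = $82.25; pay $21.00 → $61.25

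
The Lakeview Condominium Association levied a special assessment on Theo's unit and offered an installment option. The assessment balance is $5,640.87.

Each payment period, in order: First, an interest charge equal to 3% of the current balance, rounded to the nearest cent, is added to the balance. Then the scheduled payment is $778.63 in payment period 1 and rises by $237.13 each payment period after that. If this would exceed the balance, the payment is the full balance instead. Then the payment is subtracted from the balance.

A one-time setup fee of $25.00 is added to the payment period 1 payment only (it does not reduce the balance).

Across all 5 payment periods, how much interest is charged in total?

Payment period 1: $5,640.87 +$169.23 interest = $5,810.10; pay $778.63 (+ $25.00 fee) → $5,031.47
Payment period 2: $5,031.47 +$150.94 interest = $5,182.41; pay $1,015.76 → $4,166.65
Payment period 3: $4,166.65 +$125.00 interest = $4,291.65; pay $1,252.89 → $3,038.76
Payment period 4: $3,038.76 +$91.16 interest = $3,129.92; pay $1,490.02 → $1,639.90
Payment period 5: $1,639.90 +$49.20 interest = $1,689.10; pay $1,689.10 → $0.00
Total interest: $169.23 + $150.94 + $125.00 + $91.16 + $49.20 = $585.53

$585.53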